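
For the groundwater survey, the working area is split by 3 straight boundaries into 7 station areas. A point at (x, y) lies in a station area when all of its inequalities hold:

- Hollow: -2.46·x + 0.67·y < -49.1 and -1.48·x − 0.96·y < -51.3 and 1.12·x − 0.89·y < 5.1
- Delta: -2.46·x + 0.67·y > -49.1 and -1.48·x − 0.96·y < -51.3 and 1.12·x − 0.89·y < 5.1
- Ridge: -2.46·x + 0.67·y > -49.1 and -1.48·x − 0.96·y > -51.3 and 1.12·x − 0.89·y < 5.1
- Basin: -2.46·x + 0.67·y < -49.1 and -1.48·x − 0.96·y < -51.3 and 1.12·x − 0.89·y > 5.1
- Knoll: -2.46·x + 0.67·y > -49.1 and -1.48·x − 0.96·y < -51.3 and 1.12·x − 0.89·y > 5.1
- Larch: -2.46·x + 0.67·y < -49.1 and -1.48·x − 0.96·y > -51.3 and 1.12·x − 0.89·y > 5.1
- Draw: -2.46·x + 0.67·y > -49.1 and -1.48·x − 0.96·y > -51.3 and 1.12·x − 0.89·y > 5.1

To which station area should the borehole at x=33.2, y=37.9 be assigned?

Hollow

-2.46·33.2 + 0.67·37.9 = -56.279, which is < -49.1
-1.48·33.2 − 0.96·37.9 = -85.520, which is < -51.3
1.12·33.2 − 0.89·37.9 = 3.453, which is < 5.1
This sign pattern matches Hollow.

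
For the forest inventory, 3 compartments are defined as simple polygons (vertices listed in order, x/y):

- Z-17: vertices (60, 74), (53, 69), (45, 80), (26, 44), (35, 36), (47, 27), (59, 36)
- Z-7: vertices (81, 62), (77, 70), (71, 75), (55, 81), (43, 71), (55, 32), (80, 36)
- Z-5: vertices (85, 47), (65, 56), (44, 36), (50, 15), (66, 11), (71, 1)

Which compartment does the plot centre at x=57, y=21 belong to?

Z-5

Cast a ray rightward from (57, 21). For each polygon, the edges (by vertex number in listed order) whose endpoints lie on opposite sides of y = 21, where each meets that height, and whether that is right or left of the point:
Z-17: no edge straddles that height → 0 crossings.
Z-7: no edge straddles that height → 0 crossings.
Z-5: 3–4 at x≈48.3 (left), 6–1 at x≈77.1 (right) → 1 crossing.
Only Z-5 has an odd count, so the point is inside Z-5.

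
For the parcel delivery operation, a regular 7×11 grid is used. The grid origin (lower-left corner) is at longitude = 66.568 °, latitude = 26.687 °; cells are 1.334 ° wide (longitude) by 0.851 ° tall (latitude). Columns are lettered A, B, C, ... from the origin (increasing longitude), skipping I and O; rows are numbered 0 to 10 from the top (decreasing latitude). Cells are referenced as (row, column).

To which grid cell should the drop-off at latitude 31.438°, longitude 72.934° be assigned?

Column index: ⌊(72.934 − 66.568) / 1.334⌋ = ⌊4.772⌋ = 4 → column E
Row offset from origin: ⌊(31.438 − 26.687) / 0.851⌋ = ⌊5.583⌋ = 5 → row 5 (counted from top)

(5, E)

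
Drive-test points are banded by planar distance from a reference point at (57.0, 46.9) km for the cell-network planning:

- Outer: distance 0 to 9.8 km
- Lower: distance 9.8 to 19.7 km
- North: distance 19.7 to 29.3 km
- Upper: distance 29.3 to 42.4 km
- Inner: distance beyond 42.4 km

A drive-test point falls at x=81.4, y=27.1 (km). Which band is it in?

Upper

Distance = √((81.4−57.0)² + (27.1−46.9)²) = √(595.360 + 392.040) = 31.423 km.
29.3 ≤ 31.423 < 42.4 → Upper.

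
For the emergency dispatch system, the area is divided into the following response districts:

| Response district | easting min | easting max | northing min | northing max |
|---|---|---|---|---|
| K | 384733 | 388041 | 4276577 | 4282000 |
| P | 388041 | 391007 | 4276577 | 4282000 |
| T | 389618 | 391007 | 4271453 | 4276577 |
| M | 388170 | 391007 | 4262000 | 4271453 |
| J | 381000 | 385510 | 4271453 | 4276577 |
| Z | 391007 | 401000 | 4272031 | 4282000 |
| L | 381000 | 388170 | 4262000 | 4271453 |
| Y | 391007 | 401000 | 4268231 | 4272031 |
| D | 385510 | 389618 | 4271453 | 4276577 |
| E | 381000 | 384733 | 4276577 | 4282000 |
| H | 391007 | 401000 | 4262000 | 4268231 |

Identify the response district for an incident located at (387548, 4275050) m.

D

The point has easting = 387548 and northing = 4275050.
Only D satisfies 385510 ≤ easting ≤ 389618 and 4271453 ≤ northing ≤ 4276577.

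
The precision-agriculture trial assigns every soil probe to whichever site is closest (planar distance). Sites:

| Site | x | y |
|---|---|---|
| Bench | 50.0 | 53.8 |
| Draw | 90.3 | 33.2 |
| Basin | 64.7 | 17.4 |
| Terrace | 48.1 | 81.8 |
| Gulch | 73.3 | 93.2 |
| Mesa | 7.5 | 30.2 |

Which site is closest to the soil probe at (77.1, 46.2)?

Draw

Squared distances to each site:
Bench: 792.170; Draw: 343.240; Basin: 983.200; Terrace: 2108.360; Gulch: 2223.440; Mesa: 5100.160.
Minimum at Draw.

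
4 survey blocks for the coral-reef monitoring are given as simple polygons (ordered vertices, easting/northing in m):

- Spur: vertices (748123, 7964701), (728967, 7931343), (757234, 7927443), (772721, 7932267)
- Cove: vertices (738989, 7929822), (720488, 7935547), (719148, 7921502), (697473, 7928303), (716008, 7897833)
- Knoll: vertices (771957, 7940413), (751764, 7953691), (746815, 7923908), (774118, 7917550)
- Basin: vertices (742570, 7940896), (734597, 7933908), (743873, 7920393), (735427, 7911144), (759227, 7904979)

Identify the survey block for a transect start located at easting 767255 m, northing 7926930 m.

Knoll

Cast a ray rightward from (767255, 7926930). For each polygon, the edges (by vertex number in listed order) whose endpoints lie on opposite sides of northing = 7926930, where each meets that height, and whether that is right or left of the point:
Spur: no edge straddles that height → 0 crossings.
Cove: 2–3 at easting≈719665.9 (left), 3–4 at easting≈701848.8 (left), 4–5 at easting≈698308.2 (left), 5–1 at easting≈736911.4 (left) → 0 crossings.
Knoll: 2–3 at easting≈747317.2 (left), 4–1 at easting≈773231.4 (right) → 1 crossing.
Basin: 2–3 at easting≈739386.3 (left), 5–1 at easting≈749046.9 (left) → 0 crossings.
Only Knoll has an odd count, so the point is inside Knoll.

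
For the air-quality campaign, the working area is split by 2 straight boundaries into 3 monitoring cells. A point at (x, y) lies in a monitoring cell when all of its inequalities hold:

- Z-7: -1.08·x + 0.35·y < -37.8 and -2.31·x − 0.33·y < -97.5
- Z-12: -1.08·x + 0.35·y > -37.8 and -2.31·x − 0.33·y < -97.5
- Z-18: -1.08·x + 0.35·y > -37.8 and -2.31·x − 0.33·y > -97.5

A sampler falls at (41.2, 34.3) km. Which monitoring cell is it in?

Z-12

-1.08·41.2 + 0.35·34.3 = -32.491, which is > -37.8
-2.31·41.2 − 0.33·34.3 = -106.491, which is < -97.5
This sign pattern matches Z-12.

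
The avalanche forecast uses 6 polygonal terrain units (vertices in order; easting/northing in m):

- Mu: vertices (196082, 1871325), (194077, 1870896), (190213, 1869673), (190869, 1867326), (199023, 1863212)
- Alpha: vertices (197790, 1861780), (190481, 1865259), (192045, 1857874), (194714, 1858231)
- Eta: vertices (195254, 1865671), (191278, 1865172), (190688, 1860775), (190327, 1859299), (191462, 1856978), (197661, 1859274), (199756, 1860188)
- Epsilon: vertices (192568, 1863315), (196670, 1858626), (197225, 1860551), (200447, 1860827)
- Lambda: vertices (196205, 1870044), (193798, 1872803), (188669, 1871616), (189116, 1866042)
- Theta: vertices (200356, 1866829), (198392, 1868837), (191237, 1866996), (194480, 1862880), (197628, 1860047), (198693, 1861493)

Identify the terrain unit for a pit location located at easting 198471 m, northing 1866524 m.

Cast a ray rightward from (198471, 1866524). For each polygon, the edges (by vertex number in listed order) whose endpoints lie on opposite sides of northing = 1866524, where each meets that height, and whether that is right or left of the point:
Mu: 4–5 at easting≈192458.6 (left), 5–1 at easting≈197822.4 (left) → 0 crossings.
Alpha: no edge straddles that height → 0 crossings.
Eta: no edge straddles that height → 0 crossings.
Epsilon: no edge straddles that height → 0 crossings.
Lambda: 3–4 at easting≈189077.3 (left), 4–1 at easting≈189969.8 (left) → 0 crossings.
Theta: 3–4 at easting≈191608.9 (left), 6–1 at easting≈200260.9 (right) → 1 crossing.
Only Theta has an odd count, so the point is inside Theta.

Theta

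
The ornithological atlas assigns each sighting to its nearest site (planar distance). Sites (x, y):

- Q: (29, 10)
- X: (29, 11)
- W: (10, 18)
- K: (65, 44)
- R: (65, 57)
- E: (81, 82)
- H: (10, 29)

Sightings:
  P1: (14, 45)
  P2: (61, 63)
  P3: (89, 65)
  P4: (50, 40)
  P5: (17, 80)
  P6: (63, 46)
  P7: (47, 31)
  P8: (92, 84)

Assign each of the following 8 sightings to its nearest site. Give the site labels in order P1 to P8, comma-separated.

H, R, E, K, H, K, K, E

P1 → H (d²=272.00)
P2 → R (d²=52.00)
P3 → E (d²=353.00)
P4 → K (d²=241.00)
P5 → H (d²=2650.00)
P6 → K (d²=8.00)
P7 → K (d²=493.00)
P8 → E (d²=125.00)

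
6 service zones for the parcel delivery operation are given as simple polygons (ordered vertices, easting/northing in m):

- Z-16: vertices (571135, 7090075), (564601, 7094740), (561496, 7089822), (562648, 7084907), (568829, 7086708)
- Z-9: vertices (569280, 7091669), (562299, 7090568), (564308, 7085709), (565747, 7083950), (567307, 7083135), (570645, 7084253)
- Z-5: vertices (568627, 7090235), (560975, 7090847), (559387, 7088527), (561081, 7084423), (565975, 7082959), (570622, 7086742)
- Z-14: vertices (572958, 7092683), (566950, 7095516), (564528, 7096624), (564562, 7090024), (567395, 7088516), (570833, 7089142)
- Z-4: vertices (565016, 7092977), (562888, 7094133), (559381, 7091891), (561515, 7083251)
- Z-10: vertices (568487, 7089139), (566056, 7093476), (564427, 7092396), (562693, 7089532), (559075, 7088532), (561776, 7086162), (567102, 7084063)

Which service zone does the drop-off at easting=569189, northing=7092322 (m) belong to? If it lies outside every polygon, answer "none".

Cast a ray rightward from (569189, 7092322). For each polygon, the edges (by vertex number in listed order) whose endpoints lie on opposite sides of northing = 7092322, where each meets that height, and whether that is right or left of the point:
Z-16: 1–2 at easting≈567987.8 (left), 2–3 at easting≈563074.4 (left) → 0 crossings.
Z-9: no edge straddles that height → 0 crossings.
Z-5: no edge straddles that height → 0 crossings.
Z-14: 3–4 at easting≈564550.2 (left), 6–1 at easting≈572741.4 (right) → 1 crossing.
Z-4: 2–3 at easting≈560055.2 (left), 4–1 at easting≈564780.2 (left) → 0 crossings.
Z-10: 1–2 at easting≈566702.8 (left), 3–4 at easting≈564382.2 (left) → 0 crossings.
Only Z-14 has an odd count, so the point is inside Z-14.

Z-14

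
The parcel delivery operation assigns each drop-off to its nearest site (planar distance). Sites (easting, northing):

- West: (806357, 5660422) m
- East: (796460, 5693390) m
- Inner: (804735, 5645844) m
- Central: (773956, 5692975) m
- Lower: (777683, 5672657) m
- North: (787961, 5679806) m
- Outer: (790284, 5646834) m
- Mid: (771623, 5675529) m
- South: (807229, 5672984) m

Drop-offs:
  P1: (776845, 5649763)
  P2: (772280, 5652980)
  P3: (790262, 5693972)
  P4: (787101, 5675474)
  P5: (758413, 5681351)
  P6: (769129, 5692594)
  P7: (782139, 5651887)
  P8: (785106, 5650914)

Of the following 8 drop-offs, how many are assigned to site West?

P1 → Outer
P2 → Outer
P3 → East
P4 → North
P5 → Mid
P6 → Central
P7 → Outer
P8 → Outer
0 of the 8 go to West.

0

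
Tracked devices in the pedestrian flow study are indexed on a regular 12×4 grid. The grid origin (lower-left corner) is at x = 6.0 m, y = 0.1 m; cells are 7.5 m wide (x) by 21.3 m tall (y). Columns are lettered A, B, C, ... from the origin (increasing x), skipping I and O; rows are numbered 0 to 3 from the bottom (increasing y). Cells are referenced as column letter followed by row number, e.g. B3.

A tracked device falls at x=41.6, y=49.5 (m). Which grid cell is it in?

Column index: ⌊(41.6 − 6.0) / 7.5⌋ = ⌊4.747⌋ = 4 → column E
Row offset from origin: ⌊(49.5 − 0.1) / 21.3⌋ = ⌊2.319⌋ = 2 → row 2

E2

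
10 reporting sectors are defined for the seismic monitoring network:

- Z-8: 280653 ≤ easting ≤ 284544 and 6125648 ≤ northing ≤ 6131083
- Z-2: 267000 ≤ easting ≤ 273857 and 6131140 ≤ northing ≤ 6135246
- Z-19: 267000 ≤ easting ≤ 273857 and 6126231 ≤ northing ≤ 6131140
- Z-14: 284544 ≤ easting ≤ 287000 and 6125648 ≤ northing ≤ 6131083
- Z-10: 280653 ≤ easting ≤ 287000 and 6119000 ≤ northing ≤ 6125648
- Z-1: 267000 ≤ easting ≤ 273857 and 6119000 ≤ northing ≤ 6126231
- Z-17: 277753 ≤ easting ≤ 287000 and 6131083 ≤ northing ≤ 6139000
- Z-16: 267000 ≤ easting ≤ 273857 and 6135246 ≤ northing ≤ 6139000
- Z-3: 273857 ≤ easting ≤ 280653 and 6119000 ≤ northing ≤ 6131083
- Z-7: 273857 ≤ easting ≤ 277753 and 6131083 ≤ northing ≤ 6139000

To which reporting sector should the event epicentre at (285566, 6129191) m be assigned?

Z-14

The point has easting = 285566 and northing = 6129191.
Only Z-14 satisfies 284544 ≤ easting ≤ 287000 and 6125648 ≤ northing ≤ 6131083.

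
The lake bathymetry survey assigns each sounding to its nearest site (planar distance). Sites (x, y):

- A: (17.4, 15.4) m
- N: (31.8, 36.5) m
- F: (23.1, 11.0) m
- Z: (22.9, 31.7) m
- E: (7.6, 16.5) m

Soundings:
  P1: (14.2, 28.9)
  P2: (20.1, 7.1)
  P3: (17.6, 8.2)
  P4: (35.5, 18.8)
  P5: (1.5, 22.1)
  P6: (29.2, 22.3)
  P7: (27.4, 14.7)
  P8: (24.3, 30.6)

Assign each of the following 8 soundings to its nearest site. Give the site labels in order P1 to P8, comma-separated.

P1 → Z (d²=83.53)
P2 → F (d²=24.21)
P3 → F (d²=38.09)
P4 → F (d²=214.60)
P5 → E (d²=68.57)
P6 → Z (d²=128.05)
P7 → F (d²=32.18)
P8 → Z (d²=3.17)

Z, F, F, F, E, Z, F, Z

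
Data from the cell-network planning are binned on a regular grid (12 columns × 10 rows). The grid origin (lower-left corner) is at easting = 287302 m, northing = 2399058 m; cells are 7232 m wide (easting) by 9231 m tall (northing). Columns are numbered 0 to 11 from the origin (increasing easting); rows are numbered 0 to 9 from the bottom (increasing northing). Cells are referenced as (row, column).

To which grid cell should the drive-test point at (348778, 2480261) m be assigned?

Column index: ⌊(348778 − 287302) / 7232⌋ = ⌊8.501⌋ = 8
Row offset from origin: ⌊(2480261 − 2399058) / 9231⌋ = ⌊8.797⌋ = 8 → row 8

(8, 8)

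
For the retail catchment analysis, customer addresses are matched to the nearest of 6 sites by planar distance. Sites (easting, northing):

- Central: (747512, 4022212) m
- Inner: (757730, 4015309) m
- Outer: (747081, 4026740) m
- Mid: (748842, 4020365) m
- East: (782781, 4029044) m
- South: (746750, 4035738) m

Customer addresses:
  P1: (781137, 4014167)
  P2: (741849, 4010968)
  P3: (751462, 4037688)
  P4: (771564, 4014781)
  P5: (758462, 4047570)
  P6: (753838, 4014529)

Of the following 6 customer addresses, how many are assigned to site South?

2

P1 → East
P2 → Mid
P3 → South
P4 → Inner
P5 → South
P6 → Inner
2 of the 6 go to South.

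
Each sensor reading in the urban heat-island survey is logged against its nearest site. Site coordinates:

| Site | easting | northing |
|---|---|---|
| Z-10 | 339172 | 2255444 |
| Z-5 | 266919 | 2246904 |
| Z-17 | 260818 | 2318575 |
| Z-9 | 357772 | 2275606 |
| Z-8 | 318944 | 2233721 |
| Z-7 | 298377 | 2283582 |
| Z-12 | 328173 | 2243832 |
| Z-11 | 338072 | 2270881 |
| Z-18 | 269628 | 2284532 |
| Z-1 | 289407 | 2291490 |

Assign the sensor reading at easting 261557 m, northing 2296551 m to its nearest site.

Z-18

Squared distances to each site:
Z-10: 7713873674.000; Z-5: 2493575653.000; Z-17: 485602697.000; Z-9: 9696019250.000; Z-8: 7240876669.000; Z-7: 1523907361.000; Z-12: 7216984417.000; Z-11: 6513494125.000; Z-18: 209597402.000; Z-1: 801236221.000.
Minimum at Z-18.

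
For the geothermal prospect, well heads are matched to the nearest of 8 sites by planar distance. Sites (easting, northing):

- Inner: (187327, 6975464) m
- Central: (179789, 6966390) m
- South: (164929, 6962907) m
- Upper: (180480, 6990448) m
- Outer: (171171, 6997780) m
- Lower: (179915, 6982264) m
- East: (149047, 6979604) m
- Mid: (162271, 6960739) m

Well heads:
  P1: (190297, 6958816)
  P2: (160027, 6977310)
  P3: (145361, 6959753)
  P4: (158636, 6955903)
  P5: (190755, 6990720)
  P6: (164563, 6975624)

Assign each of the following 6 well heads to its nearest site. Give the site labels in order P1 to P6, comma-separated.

P1 → Central (d²=167783540.00)
P2 → East (d²=125822836.00)
P3 → Mid (d²=286920296.00)
P4 → Mid (d²=36600121.00)
P5 → Upper (d²=105649609.00)
P6 → South (d²=161856045.00)

Central, East, Mid, Mid, Upper, South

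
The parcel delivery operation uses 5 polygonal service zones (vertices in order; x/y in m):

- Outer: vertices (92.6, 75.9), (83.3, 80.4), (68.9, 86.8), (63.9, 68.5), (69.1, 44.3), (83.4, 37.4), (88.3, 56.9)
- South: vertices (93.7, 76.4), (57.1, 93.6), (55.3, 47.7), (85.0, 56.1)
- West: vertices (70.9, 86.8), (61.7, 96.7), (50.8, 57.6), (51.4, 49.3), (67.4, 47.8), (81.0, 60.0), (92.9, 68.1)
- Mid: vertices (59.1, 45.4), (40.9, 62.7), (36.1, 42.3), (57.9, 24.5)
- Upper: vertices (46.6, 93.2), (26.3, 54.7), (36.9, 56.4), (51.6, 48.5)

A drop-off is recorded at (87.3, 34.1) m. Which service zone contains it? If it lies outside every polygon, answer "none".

none

Cast a ray rightward from (87.3, 34.1). For each polygon, the edges (by vertex number in listed order) whose endpoints lie on opposite sides of y = 34.1, where each meets that height, and whether that is right or left of the point:
Outer: no edge straddles that height → 0 crossings.
South: no edge straddles that height → 0 crossings.
West: no edge straddles that height → 0 crossings.
Mid: 3–4 at x≈46.14 (left), 4–1 at x≈58.45 (left) → 0 crossings.
Upper: no edge straddles that height → 0 crossings.
All counts are even, so the point lies outside every listed polygon.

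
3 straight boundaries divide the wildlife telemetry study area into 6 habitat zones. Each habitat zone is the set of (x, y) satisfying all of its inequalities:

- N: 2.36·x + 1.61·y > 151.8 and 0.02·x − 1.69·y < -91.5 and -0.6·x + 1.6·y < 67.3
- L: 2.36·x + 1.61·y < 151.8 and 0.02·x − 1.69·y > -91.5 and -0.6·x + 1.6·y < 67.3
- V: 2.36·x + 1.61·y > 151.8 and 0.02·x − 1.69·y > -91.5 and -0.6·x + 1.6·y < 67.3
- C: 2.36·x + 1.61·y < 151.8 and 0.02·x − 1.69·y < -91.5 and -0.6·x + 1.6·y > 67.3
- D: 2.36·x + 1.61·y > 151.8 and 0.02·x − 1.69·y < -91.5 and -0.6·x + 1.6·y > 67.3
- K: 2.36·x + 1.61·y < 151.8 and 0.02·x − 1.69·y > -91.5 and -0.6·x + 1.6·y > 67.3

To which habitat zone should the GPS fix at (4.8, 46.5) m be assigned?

K

2.36·4.8 + 1.61·46.5 = 86.193, which is < 151.8
0.02·4.8 − 1.69·46.5 = -78.489, which is > -91.5
-0.6·4.8 + 1.6·46.5 = 71.520, which is > 67.3
This sign pattern matches K.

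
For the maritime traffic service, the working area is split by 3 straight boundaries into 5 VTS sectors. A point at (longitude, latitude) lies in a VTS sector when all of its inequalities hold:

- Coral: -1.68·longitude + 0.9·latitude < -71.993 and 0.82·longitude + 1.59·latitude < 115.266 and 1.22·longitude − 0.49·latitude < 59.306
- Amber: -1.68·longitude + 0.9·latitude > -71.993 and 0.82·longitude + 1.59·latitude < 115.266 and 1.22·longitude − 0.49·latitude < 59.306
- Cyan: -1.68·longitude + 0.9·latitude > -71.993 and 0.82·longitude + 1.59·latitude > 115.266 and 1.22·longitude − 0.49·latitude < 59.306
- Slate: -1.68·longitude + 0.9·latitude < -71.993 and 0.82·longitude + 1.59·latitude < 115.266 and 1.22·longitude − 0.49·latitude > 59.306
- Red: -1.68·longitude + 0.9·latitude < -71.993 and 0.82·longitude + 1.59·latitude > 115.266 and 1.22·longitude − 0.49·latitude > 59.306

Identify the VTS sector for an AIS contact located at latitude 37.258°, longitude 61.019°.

-1.68·61.019 + 0.9·37.258 = -68.980, which is > -71.993
0.82·61.019 + 1.59·37.258 = 109.276, which is < 115.266
1.22·61.019 − 0.49·37.258 = 56.187, which is < 59.306
This sign pattern matches Amber.

Amber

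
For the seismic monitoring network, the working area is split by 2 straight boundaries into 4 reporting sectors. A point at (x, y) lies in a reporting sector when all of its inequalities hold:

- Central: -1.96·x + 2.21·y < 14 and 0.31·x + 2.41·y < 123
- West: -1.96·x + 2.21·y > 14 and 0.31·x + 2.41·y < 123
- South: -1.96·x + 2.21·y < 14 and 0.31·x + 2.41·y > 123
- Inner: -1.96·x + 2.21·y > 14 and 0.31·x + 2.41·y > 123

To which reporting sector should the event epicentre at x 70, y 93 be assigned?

-1.96·70 + 2.21·93 = 68.330, which is > 14
0.31·70 + 2.41·93 = 245.830, which is > 123
This sign pattern matches Inner.

Inner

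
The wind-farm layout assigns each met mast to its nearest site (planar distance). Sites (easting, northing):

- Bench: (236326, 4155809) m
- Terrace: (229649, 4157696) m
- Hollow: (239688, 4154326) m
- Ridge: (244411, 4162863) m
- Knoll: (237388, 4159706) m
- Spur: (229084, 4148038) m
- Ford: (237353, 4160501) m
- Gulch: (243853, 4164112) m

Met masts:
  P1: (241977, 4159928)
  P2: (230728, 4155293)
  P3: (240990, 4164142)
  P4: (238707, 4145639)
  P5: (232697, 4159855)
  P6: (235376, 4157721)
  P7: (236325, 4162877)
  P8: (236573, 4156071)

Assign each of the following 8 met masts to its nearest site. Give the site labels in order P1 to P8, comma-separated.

Ridge, Terrace, Gulch, Hollow, Terrace, Bench, Ford, Bench

P1 → Ridge (d²=14538581.00)
P2 → Terrace (d²=6938650.00)
P3 → Gulch (d²=8197669.00)
P4 → Hollow (d²=76426330.00)
P5 → Terrace (d²=13951585.00)
P6 → Bench (d²=4558244.00)
P7 → Ford (d²=6702160.00)
P8 → Bench (d²=129653.00)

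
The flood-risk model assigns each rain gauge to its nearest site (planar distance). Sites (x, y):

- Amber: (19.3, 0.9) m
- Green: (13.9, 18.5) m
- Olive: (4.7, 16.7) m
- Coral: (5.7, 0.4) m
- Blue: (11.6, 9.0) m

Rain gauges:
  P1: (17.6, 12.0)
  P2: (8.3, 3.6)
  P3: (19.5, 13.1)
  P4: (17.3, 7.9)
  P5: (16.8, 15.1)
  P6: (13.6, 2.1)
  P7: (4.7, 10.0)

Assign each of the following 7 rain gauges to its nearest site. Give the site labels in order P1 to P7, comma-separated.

Blue, Coral, Green, Blue, Green, Amber, Olive

P1 → Blue (d²=45.00)
P2 → Coral (d²=17.00)
P3 → Green (d²=60.52)
P4 → Blue (d²=33.70)
P5 → Green (d²=19.97)
P6 → Amber (d²=33.93)
P7 → Olive (d²=44.89)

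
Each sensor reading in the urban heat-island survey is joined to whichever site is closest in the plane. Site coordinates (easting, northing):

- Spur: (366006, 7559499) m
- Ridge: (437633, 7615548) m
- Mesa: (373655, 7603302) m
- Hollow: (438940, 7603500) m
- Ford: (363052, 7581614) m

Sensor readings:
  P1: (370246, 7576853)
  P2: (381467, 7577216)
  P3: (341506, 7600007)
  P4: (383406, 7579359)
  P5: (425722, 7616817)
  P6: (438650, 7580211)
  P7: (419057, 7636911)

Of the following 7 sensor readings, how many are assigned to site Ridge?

P1 → Ford
P2 → Ford
P3 → Ford
P4 → Ford
P5 → Ridge
P6 → Hollow
P7 → Ridge
2 of the 7 go to Ridge.

2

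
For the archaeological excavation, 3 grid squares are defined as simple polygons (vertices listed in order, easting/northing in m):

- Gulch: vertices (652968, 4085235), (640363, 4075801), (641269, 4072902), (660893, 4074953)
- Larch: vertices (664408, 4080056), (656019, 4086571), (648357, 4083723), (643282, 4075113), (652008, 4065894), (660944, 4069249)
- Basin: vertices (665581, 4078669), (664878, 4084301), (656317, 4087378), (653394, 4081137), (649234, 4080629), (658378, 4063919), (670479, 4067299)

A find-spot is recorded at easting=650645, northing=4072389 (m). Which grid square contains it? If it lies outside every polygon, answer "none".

Larch

Cast a ray rightward from (650645, 4072389). For each polygon, the edges (by vertex number in listed order) whose endpoints lie on opposite sides of northing = 4072389, where each meets that height, and whether that is right or left of the point:
Gulch: no edge straddles that height → 0 crossings.
Larch: 4–5 at easting≈645860.3 (left), 6–1 at easting≈661950.5 (right) → 1 crossing.
Basin: 5–6 at easting≈653743.1 (right), 7–1 at easting≈668286.3 (right) → 2 crossings.
Only Larch has an odd count, so the point is inside Larch.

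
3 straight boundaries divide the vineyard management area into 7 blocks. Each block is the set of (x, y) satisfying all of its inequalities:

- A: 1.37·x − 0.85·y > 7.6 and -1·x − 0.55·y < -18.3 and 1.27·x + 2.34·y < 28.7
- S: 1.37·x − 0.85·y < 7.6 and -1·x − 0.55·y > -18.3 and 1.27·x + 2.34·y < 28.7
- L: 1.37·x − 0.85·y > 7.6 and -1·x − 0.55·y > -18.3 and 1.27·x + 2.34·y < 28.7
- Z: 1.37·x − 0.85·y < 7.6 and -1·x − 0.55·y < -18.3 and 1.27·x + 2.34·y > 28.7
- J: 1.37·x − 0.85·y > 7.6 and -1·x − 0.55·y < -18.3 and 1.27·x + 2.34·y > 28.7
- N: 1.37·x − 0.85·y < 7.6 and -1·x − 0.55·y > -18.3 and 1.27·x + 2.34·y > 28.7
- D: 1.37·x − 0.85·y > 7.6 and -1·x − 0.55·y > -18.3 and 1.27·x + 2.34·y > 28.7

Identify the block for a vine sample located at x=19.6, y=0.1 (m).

A

1.37·19.6 − 0.85·0.1 = 26.767, which is > 7.6
-1·19.6 − 0.55·0.1 = -19.655, which is < -18.3
1.27·19.6 + 2.34·0.1 = 25.126, which is < 28.7
This sign pattern matches A.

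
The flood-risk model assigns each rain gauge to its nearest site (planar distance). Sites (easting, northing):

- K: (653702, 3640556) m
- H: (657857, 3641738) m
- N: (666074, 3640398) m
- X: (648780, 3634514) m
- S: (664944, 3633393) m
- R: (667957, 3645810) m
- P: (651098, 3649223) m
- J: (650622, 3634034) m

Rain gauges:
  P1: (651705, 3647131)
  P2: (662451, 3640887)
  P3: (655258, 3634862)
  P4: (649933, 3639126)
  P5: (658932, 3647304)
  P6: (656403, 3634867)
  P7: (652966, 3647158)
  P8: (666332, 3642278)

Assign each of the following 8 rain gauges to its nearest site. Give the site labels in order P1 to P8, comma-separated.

P, N, J, K, H, J, P, N

P1 → P (d²=4744913.00)
P2 → N (d²=13365250.00)
P3 → J (d²=22178080.00)
P4 → K (d²=16250261.00)
P5 → H (d²=32135981.00)
P6 → J (d²=34113850.00)
P7 → P (d²=7753649.00)
P8 → N (d²=3600964.00)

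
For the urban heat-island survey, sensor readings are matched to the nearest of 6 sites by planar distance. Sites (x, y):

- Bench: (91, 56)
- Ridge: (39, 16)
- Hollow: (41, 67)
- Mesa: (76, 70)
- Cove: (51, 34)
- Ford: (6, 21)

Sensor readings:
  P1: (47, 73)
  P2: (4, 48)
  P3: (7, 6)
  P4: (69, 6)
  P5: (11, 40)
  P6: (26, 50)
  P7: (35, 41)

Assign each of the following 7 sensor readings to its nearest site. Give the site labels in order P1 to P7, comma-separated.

Hollow, Ford, Ford, Ridge, Ford, Hollow, Cove

P1 → Hollow (d²=72.00)
P2 → Ford (d²=733.00)
P3 → Ford (d²=226.00)
P4 → Ridge (d²=1000.00)
P5 → Ford (d²=386.00)
P6 → Hollow (d²=514.00)
P7 → Cove (d²=305.00)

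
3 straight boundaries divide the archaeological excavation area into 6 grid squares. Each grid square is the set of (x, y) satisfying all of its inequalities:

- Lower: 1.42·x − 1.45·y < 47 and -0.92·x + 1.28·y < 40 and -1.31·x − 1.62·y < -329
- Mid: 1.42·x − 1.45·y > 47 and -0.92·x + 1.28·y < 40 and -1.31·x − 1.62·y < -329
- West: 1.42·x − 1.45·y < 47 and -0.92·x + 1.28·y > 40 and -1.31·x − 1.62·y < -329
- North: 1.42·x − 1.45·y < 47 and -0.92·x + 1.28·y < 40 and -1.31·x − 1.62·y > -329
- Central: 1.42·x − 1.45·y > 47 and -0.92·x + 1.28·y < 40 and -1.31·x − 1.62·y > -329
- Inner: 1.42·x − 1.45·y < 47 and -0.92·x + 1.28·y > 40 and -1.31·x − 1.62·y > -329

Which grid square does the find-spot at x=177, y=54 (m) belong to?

1.42·177 − 1.45·54 = 173.040, which is > 47
-0.92·177 + 1.28·54 = -93.720, which is < 40
-1.31·177 − 1.62·54 = -319.350, which is > -329
This sign pattern matches Central.

Central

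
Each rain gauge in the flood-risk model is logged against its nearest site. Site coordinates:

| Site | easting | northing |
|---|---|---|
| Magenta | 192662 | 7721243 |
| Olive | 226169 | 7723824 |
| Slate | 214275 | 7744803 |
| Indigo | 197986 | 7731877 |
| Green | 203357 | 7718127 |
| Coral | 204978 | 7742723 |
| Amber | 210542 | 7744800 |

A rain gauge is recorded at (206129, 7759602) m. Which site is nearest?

Amber

Squared distances to each site:
Magenta: 1652772970.000; Olive: 1681666884.000; Slate: 285367717.000; Indigo: 834984074.000; Green: 1727859609.000; Coral: 286225442.000; Amber: 238573773.000.
Minimum at Amber.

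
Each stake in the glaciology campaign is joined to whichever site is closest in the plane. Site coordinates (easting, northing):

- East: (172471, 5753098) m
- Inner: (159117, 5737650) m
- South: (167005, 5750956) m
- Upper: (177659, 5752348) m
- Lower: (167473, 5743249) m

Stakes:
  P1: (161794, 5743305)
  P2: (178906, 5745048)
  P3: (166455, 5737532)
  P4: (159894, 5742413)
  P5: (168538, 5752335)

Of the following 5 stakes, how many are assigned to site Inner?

P1 → Lower
P2 → Upper
P3 → Lower
P4 → Inner
P5 → South
1 of the 5 goes to Inner.

1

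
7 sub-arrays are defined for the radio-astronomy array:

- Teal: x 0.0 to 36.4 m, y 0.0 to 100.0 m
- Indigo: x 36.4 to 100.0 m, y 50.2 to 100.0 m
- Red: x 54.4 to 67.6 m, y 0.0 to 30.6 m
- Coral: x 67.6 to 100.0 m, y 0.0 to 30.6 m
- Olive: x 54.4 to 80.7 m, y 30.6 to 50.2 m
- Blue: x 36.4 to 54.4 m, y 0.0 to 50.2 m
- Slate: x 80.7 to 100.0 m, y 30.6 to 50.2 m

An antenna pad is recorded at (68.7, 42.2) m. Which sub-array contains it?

Olive

The point has x = 68.7 and y = 42.2.
Only Olive satisfies 54.4 ≤ x ≤ 80.7 and 30.6 ≤ y ≤ 50.2.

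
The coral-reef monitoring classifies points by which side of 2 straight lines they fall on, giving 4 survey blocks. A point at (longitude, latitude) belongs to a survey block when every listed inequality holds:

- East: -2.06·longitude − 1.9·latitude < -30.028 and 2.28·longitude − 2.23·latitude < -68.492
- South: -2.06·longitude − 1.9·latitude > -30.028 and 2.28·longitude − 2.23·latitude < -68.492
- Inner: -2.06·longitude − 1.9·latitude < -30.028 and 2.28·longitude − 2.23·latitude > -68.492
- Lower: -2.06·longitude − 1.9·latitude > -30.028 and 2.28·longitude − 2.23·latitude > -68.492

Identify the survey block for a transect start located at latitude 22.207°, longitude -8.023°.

-2.06·-8.023 − 1.9·22.207 = -25.666, which is > -30.028
2.28·-8.023 − 2.23·22.207 = -67.814, which is > -68.492
This sign pattern matches Lower.

Lower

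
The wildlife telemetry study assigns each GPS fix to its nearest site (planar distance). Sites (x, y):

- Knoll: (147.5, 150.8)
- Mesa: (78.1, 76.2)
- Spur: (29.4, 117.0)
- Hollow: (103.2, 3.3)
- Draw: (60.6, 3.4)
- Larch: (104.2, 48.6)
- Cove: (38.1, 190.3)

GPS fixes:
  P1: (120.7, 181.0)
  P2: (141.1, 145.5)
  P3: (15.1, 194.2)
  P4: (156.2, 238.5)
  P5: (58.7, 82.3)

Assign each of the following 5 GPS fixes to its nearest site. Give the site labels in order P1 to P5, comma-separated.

Knoll, Knoll, Cove, Knoll, Mesa

P1 → Knoll (d²=1630.28)
P2 → Knoll (d²=69.05)
P3 → Cove (d²=544.21)
P4 → Knoll (d²=7766.98)
P5 → Mesa (d²=413.57)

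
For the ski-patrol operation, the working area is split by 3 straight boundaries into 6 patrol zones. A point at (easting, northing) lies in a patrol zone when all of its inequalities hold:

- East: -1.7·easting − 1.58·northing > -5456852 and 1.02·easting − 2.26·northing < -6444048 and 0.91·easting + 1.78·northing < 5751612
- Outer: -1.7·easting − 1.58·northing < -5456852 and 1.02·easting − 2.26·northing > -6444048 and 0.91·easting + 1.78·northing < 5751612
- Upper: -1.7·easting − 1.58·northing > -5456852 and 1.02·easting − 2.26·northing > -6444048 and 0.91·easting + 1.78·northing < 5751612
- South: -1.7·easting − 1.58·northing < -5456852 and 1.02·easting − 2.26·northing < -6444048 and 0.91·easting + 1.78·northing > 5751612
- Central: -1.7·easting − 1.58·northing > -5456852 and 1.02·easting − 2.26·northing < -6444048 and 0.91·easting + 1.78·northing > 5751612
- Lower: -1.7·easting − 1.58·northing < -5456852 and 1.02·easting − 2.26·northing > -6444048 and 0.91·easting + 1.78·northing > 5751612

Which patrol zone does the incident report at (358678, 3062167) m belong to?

Central

-1.7·358678 − 1.58·3062167 = -5447976.460, which is > -5456852
1.02·358678 − 2.26·3062167 = -6554645.860, which is < -6444048
0.91·358678 + 1.78·3062167 = 5777054.240, which is > 5751612
This sign pattern matches Central.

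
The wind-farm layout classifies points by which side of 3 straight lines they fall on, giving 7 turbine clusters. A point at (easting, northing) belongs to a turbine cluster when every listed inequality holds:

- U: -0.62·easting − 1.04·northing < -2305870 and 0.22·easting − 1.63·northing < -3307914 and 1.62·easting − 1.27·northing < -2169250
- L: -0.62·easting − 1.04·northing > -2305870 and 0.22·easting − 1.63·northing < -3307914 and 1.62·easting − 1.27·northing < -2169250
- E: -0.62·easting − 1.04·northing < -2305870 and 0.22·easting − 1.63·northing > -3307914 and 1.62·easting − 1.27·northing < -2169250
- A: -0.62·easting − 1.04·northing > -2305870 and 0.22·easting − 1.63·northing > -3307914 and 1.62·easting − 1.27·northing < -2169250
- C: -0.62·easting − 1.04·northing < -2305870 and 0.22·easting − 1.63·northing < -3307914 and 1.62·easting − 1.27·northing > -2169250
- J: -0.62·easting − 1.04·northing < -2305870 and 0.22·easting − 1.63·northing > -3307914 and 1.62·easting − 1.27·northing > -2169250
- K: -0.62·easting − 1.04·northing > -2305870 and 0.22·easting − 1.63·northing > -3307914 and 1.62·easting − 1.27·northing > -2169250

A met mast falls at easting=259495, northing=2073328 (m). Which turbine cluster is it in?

-0.62·259495 − 1.04·2073328 = -2317148.020, which is < -2305870
0.22·259495 − 1.63·2073328 = -3322435.740, which is < -3307914
1.62·259495 − 1.27·2073328 = -2212744.660, which is < -2169250
This sign pattern matches U.

U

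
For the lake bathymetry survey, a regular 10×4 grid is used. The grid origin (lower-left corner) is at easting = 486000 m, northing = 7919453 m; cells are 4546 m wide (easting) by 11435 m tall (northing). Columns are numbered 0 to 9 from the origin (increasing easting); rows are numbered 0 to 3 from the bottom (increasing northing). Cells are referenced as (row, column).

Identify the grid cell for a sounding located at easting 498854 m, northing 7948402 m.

Column index: ⌊(498854 − 486000) / 4546⌋ = ⌊2.828⌋ = 2
Row offset from origin: ⌊(7948402 − 7919453) / 11435⌋ = ⌊2.532⌋ = 2 → row 2

(2, 2)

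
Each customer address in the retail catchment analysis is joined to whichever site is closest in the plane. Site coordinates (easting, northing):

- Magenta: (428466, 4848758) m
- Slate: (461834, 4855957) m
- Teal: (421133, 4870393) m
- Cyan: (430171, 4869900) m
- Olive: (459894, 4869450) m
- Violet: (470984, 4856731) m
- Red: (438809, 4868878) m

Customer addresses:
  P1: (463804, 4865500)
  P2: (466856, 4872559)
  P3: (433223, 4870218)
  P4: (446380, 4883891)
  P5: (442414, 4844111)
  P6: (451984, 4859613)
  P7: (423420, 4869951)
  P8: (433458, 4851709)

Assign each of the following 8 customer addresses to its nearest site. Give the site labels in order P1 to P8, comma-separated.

Olive, Olive, Cyan, Red, Magenta, Slate, Teal, Magenta

P1 → Olive (d²=30890600.00)
P2 → Olive (d²=58135325.00)
P3 → Cyan (d²=9415828.00)
P4 → Red (d²=282710210.00)
P5 → Magenta (d²=216141313.00)
P6 → Slate (d²=110388836.00)
P7 → Teal (d²=5425733.00)
P8 → Magenta (d²=33628465.00)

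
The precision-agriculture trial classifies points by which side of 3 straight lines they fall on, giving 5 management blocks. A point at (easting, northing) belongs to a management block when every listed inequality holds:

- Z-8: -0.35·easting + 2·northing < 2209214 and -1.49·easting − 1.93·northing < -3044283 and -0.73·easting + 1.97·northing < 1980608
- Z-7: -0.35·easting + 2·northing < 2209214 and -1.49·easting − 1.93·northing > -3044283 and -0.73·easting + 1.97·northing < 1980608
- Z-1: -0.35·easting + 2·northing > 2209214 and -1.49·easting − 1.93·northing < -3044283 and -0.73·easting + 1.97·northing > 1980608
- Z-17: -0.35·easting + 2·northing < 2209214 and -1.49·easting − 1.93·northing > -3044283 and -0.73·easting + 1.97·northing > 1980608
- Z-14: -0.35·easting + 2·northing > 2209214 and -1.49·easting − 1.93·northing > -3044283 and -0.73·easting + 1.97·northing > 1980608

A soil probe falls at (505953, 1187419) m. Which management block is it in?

Z-8

-0.35·505953 + 2·1187419 = 2197754.450, which is < 2209214
-1.49·505953 − 1.93·1187419 = -3045588.640, which is < -3044283
-0.73·505953 + 1.97·1187419 = 1969869.740, which is < 1980608
This sign pattern matches Z-8.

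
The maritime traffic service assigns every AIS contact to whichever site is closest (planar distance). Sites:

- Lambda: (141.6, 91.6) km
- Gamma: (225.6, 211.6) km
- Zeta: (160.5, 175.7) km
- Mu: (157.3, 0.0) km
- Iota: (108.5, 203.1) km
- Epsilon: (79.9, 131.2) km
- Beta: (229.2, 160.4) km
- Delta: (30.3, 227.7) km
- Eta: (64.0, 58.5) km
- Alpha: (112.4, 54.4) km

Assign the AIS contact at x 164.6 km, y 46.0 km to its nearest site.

Mu

Squared distances to each site:
Lambda: 2608.360; Gamma: 31144.360; Zeta: 16838.900; Mu: 2169.290; Iota: 27827.620; Epsilon: 14433.130; Beta: 17260.520; Delta: 51051.380; Eta: 10276.610; Alpha: 2795.400.
Minimum at Mu.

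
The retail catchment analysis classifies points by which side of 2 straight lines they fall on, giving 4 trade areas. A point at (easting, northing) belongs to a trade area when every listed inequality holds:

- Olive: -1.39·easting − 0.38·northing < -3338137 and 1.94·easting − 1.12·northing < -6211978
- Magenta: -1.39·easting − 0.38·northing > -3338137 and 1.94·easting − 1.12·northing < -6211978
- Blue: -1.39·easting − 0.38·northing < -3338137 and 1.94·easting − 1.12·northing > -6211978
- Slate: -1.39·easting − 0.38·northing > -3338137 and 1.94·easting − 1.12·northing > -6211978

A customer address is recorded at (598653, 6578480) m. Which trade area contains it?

-1.39·598653 − 0.38·6578480 = -3331950.070, which is > -3338137
1.94·598653 − 1.12·6578480 = -6206510.780, which is > -6211978
This sign pattern matches Slate.

Slate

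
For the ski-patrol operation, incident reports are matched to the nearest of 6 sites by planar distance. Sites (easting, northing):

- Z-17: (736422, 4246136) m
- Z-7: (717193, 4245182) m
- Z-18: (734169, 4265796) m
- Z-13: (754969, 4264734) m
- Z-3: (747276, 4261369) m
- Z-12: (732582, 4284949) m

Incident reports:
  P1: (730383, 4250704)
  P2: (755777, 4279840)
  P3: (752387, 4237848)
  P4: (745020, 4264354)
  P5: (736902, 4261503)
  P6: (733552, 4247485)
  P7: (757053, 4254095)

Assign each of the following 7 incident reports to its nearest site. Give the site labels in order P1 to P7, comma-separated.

P1 → Z-17 (d²=57336145.00)
P2 → Z-13 (d²=228844100.00)
P3 → Z-17 (d²=323572169.00)
P4 → Z-3 (d²=13999761.00)
P5 → Z-18 (d²=25899138.00)
P6 → Z-17 (d²=10056701.00)
P7 → Z-13 (d²=117531377.00)

Z-17, Z-13, Z-17, Z-3, Z-18, Z-17, Z-13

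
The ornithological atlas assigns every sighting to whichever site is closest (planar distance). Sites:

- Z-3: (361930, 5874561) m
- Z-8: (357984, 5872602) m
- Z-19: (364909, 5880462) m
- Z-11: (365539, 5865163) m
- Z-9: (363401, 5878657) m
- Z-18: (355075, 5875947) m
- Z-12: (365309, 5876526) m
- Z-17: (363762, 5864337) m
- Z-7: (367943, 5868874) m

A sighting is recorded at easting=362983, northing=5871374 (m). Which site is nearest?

Z-3

Squared distances to each site:
Z-3: 11265778.000; Z-8: 26497985.000; Z-19: 86301220.000; Z-11: 45109657.000; Z-9: 53216813.000; Z-18: 83448793.000; Z-12: 31953380.000; Z-17: 50126210.000; Z-7: 30851600.000.
Minimum at Z-3.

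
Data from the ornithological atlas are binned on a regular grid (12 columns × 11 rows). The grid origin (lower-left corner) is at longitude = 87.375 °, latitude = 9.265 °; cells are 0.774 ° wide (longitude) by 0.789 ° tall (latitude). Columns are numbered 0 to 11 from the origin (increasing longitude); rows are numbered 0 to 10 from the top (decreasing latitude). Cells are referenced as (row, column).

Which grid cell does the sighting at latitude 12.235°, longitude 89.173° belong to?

Column index: ⌊(89.173 − 87.375) / 0.774⌋ = ⌊2.323⌋ = 2
Row offset from origin: ⌊(12.235 − 9.265) / 0.789⌋ = ⌊3.764⌋ = 3 → row 7 (counted from top)

(7, 2)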